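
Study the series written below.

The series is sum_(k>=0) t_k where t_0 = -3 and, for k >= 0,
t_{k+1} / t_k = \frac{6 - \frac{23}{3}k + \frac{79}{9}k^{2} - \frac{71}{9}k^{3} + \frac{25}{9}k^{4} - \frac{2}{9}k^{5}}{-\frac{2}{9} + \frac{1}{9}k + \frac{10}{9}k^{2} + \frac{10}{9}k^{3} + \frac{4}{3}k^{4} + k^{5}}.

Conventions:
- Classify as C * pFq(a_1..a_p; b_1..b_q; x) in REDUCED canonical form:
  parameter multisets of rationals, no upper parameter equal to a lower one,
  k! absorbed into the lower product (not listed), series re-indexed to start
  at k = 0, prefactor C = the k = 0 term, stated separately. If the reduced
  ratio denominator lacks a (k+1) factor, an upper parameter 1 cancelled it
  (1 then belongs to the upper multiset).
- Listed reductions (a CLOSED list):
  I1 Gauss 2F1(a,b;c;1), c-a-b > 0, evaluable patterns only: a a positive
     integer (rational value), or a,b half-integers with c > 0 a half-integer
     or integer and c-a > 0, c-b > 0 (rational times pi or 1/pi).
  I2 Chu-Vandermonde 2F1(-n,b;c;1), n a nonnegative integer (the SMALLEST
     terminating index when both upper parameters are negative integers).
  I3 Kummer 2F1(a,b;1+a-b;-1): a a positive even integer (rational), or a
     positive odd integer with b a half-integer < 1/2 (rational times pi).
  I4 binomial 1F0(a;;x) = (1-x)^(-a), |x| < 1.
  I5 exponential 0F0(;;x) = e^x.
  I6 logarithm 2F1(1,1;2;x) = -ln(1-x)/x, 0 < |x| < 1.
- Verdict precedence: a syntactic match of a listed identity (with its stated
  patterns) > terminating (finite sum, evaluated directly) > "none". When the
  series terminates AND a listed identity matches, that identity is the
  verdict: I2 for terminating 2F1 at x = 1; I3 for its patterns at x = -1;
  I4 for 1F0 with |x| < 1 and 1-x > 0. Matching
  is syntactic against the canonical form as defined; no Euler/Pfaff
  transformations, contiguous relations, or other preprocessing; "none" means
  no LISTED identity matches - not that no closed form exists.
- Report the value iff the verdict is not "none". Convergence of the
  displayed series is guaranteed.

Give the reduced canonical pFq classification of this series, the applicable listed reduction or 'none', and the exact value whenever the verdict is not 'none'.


The tell: x = -\frac{2}{9} and the ratio is unreduced: k^2 + 1 divides both sides (C = -3, x = -2/9).
Adjacent-term ratio: r(k) = -\frac{2}{9} * (k-9) (k-2) (k-\frac{3}{2}) / [(k-\frac{1}{3}) (k+\frac{2}{3}) (k+1)] - poly over poly, x = -\frac{2}{9} from leading terms; C = -3 at k = 0.

x = -\frac{2}{9} here; the reduced form reads 3F2, upper {-9, -2, -\frac{3}{2}}, lower {-\frac{1}{3}, \frac{2}{3}}, C = -3. Verdict: terminating - upper parameter -2 makes this a finite sum (last index 2), evaluated exactly. Exact value: \frac{552}{5}.


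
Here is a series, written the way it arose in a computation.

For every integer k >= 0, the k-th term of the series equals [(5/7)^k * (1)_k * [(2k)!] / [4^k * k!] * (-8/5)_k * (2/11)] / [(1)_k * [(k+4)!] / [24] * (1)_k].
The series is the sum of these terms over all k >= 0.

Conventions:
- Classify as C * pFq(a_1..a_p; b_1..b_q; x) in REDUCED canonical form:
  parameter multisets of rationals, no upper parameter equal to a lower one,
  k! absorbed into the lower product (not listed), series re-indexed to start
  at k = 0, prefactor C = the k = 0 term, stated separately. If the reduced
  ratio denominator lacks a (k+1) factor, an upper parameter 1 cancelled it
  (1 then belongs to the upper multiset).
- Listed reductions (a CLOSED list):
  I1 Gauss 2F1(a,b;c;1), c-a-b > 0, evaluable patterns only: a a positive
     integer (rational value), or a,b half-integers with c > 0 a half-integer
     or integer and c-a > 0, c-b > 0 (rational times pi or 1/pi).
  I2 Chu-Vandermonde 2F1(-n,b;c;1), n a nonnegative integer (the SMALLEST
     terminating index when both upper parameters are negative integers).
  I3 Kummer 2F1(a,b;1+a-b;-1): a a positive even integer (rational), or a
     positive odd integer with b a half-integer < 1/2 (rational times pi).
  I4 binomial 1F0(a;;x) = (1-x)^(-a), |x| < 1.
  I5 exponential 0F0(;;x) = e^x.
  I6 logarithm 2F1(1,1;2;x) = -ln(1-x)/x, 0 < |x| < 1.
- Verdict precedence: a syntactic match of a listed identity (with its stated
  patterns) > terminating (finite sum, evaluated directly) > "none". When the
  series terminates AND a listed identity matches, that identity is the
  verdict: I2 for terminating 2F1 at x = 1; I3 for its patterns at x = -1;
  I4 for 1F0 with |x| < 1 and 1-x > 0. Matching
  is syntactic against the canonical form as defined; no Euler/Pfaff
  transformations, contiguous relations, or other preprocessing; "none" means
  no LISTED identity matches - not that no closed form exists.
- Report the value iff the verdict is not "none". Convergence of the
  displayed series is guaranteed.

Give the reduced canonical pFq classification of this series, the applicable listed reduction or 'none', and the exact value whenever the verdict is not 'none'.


First insight: from the first term 2/11: (1)_k (prefactor 2/11) is k! itself.
Ratio: r(k) = (5/7) * (k-8/5) (k+1/2) / [(k+5) (k+1)] - poly over poly, x = (5/7) from leading terms; C = 2/11 at k = 0.

x = 5/7 here; the reduced form reads 2F1, upper {-8/5, 1/2}, lower {5}, C = 2/11. Verdict: none here - no I1-I6 shape fits x = 5/7 with lower {5}.


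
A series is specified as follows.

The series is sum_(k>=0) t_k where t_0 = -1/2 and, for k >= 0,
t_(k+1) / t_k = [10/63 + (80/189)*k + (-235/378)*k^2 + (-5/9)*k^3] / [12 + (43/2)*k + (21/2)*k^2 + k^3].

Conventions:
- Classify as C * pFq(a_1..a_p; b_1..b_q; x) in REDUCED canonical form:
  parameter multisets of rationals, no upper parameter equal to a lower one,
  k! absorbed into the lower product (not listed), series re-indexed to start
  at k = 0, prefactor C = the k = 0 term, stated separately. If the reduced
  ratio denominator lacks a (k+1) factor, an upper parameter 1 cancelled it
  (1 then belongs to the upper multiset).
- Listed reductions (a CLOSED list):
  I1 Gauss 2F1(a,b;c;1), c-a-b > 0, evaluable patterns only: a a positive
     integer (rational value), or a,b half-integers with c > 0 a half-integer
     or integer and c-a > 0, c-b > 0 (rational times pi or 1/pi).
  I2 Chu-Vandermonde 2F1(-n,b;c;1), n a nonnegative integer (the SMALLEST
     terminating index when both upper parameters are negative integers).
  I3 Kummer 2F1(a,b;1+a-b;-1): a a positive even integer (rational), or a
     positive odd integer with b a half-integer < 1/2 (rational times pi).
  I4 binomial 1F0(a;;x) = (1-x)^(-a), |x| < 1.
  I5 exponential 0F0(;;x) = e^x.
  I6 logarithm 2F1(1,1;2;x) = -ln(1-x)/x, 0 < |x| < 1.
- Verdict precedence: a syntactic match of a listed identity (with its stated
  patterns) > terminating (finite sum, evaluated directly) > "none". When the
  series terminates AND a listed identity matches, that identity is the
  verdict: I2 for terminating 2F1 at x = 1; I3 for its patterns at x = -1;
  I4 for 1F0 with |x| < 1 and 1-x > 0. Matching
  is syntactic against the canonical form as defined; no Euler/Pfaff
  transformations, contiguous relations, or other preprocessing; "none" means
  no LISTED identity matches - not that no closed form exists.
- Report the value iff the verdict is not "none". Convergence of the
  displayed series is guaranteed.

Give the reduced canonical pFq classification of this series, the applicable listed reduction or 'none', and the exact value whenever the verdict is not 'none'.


Key observation: x = (-5/9) and roots of the ratio polynomials (C = -1/2, x = -5/9) are the negated parameters.
Ratio: r(k) = (-5/9) * (k-2/3) (k+2/7) / [(k+8) (k+1)] - rational; roots negated = parameters, x = (-5/9), C = -1/2.

This is -1/2 * 2F1(-2/3, 2/7; 8; -5/9) in reduced canonical form. Verdict: none. A 2F1 with upper {-2/3, 2/7} fits none of I1-I6 at x = -5/9; the sum runs forever.


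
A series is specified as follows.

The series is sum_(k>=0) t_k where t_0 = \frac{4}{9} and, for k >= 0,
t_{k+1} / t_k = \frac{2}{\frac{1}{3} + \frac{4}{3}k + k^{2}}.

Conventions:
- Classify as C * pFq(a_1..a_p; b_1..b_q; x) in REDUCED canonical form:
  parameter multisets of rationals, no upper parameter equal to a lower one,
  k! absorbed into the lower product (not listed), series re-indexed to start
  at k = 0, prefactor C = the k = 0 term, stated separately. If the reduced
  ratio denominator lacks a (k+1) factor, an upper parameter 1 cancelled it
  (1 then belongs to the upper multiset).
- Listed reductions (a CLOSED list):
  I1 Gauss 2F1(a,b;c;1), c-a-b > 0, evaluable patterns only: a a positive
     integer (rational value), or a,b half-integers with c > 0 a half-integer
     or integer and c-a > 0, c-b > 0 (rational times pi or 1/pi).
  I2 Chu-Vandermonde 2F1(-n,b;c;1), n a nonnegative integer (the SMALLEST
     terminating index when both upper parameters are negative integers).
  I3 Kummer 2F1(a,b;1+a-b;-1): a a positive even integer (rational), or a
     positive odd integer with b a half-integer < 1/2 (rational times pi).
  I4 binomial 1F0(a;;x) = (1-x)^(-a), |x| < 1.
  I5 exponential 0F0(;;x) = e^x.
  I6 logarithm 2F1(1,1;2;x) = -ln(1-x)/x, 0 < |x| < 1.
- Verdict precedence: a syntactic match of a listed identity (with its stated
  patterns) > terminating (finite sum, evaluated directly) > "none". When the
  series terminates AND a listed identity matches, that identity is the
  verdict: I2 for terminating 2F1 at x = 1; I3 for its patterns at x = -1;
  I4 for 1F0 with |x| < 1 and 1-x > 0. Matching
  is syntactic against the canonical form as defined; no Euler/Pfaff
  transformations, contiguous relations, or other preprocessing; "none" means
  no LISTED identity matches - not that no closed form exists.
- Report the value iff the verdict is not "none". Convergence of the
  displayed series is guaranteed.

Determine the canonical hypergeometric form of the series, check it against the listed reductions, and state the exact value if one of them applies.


Canonical form: C = \frac{4}{9} times 0F1 with upper {-}, lower {\frac{1}{3}}, x = 2. Verdict: no listed reduction: x = 2 and upper {-} fail every I1-I6 pattern.

Structural cue: t_0 = \frac{4}{9} here, and the expanded ratio factors over Q; C = 4/9, x = 2, roots give parameters.
Term ratio: r(k) = 2 * 1 / [(k+\frac{1}{3}) (k+1)] - poly over poly, x = 2 from leading terms; C = \frac{4}{9} at k = 0.


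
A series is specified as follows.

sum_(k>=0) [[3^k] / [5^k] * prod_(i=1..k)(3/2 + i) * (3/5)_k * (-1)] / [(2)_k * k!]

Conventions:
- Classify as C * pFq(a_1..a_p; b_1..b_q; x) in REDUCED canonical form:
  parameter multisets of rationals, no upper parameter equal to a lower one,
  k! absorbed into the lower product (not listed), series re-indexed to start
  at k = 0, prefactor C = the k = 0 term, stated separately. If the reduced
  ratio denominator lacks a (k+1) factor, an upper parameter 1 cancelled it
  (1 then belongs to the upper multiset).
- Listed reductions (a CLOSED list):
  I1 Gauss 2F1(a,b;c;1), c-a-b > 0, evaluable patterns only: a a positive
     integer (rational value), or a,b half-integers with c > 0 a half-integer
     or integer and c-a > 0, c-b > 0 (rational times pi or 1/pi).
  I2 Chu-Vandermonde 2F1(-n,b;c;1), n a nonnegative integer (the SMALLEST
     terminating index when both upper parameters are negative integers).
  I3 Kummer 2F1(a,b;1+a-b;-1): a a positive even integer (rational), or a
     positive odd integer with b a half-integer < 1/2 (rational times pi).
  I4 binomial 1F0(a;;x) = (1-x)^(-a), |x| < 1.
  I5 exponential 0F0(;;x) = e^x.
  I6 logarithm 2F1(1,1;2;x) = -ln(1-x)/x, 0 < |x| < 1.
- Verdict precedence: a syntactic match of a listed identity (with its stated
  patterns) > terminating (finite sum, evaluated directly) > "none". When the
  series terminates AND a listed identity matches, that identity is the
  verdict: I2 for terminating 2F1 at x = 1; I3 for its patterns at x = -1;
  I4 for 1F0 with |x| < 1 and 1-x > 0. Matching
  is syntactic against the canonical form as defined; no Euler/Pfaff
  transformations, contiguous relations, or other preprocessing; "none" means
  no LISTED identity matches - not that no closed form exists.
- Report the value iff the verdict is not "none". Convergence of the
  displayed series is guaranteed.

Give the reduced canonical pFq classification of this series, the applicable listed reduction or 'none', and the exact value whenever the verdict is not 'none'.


x = 3/5 here; the reduced form reads 2F1, upper {3/5, 5/2}, lower {2}, C = -1. Verdict: none - this 2F1 at x = 3/5 matches no listed pattern, and upper {3/5, 5/2} holds no stopper.

First insight: x = (3/5) and the running product (C = -1) telescopes to a rising factorial.
Term ratio: r(k) = (3/5) * (k+3/5) (k+5/2) / [(k+2) (k+1)] - rational in k. x = (3/5); t_0 = -1; negate the roots.


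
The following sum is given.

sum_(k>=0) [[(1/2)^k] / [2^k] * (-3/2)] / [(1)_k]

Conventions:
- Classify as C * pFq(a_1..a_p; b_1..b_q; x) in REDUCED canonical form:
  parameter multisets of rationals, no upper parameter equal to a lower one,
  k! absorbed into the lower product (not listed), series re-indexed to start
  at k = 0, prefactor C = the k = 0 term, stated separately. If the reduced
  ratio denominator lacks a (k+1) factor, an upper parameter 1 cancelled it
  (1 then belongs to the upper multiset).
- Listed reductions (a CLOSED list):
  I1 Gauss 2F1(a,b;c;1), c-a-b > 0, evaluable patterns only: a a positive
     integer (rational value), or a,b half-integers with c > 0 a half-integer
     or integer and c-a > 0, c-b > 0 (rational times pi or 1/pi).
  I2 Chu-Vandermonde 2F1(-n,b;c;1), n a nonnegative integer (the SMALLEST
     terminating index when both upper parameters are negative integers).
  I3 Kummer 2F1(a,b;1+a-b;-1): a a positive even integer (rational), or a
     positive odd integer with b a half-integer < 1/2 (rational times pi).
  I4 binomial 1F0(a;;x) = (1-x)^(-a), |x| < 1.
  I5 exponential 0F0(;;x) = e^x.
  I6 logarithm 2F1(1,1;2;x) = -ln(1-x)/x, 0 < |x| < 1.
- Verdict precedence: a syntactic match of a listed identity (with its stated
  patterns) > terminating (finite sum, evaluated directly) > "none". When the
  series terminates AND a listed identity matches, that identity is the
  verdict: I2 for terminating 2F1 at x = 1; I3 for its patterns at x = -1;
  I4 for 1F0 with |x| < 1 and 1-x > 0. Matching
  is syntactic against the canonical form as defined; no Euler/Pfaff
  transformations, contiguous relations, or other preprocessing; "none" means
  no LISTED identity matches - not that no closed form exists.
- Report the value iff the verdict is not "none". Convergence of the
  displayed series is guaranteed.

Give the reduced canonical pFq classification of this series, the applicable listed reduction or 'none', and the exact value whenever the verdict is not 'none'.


The tell: from the first term -3/2: (1)_k (C = -3/2, x = 1/4) is k! itself.
Consecutive-term ratio: r(k) = (1/4) * 1 / [(k+1)] - rational in k, leading ratio (1/4); with t_0 = -3/2, classification follows.

The series (x = 1/4) is 0F0: upper {-}, lower {-}, prefactor -3/2. Verdict: this is exponential (I5) (the 0F0 exponential series at x = 1/4). Hence: (-3/2) * e^(1/4).


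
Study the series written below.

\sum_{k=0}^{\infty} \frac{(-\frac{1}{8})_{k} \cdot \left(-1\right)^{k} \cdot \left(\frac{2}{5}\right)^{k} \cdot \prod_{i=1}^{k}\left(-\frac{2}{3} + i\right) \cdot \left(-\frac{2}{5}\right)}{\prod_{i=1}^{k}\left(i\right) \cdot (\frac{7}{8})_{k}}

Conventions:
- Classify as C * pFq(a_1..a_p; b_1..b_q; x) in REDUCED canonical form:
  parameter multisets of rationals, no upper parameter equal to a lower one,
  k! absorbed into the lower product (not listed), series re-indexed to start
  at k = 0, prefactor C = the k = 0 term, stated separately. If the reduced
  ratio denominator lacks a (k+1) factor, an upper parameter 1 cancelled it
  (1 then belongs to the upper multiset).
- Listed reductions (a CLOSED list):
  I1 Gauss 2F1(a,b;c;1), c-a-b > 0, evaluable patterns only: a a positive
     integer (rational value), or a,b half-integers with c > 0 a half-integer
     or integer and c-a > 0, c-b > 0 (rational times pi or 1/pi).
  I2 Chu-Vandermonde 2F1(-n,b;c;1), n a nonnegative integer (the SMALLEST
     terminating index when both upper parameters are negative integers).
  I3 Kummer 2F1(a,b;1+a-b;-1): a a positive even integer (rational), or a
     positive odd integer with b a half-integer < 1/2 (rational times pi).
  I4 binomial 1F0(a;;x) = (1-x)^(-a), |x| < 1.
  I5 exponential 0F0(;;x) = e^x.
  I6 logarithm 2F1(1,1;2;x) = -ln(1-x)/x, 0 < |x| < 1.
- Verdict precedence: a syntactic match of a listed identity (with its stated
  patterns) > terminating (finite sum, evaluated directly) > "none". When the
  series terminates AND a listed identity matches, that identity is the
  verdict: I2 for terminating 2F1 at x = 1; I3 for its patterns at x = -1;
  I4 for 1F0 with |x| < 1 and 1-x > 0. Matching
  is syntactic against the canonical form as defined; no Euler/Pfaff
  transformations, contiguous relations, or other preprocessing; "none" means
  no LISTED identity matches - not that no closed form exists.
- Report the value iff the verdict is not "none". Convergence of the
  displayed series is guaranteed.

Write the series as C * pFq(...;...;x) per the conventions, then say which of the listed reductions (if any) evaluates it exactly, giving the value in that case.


The series (x = -\frac{2}{5}) is 2F1: upper {-\frac{1}{8}, \frac{1}{3}}, lower {\frac{7}{8}}, prefactor -\frac{2}{5}. Verdict: none here - no I1-I6 shape fits x = -\frac{2}{5} with lower {\frac{7}{8}}.

Key step: from the first term -\frac{2}{5}: the (-1)^k factor (C = -2/5) folds into the argument's sign.
Term ratio: r(k) = -\frac{2}{5} * (k-\frac{1}{8}) (k+\frac{1}{3}) / [(k+\frac{7}{8}) (k+1)] ; factor over Q: parameters, x = -\frac{2}{5}, and C = -\frac{2}{5}.


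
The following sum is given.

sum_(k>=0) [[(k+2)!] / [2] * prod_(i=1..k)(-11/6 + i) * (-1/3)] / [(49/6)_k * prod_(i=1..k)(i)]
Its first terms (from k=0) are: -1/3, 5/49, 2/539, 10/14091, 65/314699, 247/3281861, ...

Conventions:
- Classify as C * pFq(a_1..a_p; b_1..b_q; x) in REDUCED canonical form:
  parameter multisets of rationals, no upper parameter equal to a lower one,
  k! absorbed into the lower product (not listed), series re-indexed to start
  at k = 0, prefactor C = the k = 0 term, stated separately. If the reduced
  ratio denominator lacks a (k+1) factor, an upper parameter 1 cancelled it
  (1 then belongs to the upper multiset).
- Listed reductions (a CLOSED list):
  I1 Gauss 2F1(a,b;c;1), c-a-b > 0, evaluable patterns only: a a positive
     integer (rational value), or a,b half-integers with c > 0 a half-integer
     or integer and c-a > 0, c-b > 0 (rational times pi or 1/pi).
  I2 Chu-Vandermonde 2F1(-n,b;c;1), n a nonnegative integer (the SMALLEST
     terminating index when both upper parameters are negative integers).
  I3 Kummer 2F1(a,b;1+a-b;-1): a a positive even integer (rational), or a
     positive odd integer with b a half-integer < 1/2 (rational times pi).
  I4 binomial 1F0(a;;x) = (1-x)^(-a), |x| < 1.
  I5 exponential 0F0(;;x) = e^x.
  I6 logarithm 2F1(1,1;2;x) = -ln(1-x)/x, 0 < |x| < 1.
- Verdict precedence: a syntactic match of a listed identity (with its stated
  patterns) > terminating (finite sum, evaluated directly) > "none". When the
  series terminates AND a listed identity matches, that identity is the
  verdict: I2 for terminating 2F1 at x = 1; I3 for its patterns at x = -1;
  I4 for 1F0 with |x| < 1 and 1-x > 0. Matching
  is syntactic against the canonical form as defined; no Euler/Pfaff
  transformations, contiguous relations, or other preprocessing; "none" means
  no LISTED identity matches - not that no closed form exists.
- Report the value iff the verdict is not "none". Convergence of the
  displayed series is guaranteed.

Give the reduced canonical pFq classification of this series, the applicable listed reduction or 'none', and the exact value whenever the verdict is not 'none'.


This is -1/3 * 2F1(-5/6, 3; 49/6; 1) in reduced canonical form. Verdict (x = 1): the Gauss summation I1 applies (x = 1: the Gamma ratio telescopes since c-a-b = 6 > 0 and a = 3 in Z>0). Value: -49321/217728.

First insight: x = 1 and the product of the first k integers (prefactor -1/3) is k!.
Step ratio: r(k) = 1 * (k-5/6) (k+3) / [(k+49/6) (k+1)] - rational; roots negated = parameters, x = 1, C = -1/3.


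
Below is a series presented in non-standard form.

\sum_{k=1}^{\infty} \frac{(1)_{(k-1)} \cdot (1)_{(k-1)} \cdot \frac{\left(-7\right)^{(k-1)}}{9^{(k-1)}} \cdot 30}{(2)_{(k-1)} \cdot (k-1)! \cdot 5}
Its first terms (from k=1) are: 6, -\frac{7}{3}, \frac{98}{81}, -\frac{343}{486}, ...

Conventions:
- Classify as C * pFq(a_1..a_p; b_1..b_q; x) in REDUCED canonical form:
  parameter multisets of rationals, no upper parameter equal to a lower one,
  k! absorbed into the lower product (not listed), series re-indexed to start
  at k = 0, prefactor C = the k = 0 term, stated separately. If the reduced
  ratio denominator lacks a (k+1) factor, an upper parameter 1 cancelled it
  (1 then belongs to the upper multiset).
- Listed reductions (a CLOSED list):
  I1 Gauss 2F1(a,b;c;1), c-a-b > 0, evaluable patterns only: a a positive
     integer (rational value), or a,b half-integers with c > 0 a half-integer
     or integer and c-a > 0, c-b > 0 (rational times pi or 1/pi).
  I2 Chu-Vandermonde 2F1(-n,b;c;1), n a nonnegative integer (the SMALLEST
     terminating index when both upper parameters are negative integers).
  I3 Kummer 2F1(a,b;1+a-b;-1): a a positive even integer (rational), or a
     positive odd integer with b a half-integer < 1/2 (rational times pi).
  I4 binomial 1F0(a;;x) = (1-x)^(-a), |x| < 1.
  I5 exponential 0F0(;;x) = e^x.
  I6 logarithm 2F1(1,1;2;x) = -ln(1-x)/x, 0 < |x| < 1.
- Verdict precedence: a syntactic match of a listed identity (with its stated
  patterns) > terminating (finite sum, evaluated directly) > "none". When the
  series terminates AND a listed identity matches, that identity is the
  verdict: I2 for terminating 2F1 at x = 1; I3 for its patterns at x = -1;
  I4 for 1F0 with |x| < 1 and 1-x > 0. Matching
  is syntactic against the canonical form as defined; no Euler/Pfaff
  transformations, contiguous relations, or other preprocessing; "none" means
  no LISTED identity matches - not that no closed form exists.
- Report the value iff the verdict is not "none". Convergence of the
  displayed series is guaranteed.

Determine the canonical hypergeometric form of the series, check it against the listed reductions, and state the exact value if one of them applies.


At argument -\frac{7}{9}: a 2F1 with upper {1, 1}, lower {2}, scaled by C = 6. Verdict (x = -\frac{7}{9}): the I6 logarithm reduction applies (the logarithm: parameters (1,1;2), x = -\frac{7}{9}). Sum: \frac{54}{7} \cdot \ln\left(\frac{16}{9}\right).

The tell: from the first term 6: the two geometric factors (C = 6, x = -7/9) combine into one argument.
Consecutive-term ratio: r(k) = -\frac{7}{9} * (k+1) (k+1) / [(k+2) (k+1)] - rational; roots negated = parameters, x = -\frac{7}{9}, C = 6.


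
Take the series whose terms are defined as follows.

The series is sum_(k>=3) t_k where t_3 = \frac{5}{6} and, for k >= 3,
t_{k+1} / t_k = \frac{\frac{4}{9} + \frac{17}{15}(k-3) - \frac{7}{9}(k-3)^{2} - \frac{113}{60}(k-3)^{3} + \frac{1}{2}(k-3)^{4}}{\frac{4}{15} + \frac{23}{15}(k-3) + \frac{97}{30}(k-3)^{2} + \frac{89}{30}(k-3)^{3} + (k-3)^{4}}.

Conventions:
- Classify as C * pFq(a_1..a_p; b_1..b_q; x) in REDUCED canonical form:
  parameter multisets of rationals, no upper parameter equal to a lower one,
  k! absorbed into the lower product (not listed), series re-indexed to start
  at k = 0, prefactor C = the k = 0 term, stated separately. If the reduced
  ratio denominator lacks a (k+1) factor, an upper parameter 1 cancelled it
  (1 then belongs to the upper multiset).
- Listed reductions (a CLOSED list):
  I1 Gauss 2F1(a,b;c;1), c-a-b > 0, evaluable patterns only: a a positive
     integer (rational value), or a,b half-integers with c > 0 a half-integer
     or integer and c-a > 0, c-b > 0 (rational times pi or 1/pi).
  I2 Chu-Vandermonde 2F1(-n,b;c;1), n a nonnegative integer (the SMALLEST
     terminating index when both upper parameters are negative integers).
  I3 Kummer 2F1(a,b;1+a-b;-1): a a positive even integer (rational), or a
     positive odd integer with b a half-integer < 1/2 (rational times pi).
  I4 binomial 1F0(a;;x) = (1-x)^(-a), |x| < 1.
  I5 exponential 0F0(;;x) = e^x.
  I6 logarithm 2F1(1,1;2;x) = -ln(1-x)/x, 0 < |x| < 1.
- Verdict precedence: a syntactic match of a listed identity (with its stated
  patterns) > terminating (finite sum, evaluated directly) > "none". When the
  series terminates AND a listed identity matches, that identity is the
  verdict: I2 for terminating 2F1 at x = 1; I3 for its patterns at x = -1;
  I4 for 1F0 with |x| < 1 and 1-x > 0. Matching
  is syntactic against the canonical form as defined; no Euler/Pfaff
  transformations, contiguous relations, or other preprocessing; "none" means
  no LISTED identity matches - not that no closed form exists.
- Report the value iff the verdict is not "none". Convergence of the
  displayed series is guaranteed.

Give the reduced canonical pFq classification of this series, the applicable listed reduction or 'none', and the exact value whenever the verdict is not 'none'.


Prefactor \frac{5}{6}, argument \frac{1}{2}: 3F2 with upper {-4, -\frac{5}{6}, \frac{2}{5}} over lower {\frac{1}{2}, \frac{4}{5}}. Verdict: terminating - the sum ends at index 4 because -4 is a negative integer; exact evaluation follows. Value: \frac{2850035}{1329696}.

Structural cue: x = \frac{1}{2} and roots of the ratio polynomials (C = 5/6) are the negated parameters.
Consecutive-term ratio: r(k) = \frac{1}{2} * (k-4) (k-\frac{5}{6}) (k+\frac{2}{5}) / [(k+\frac{1}{2}) (k+\frac{4}{5}) (k+1)] - rational in k, leading ratio \frac{1}{2}; with t_0 = \frac{5}{6}, classification follows.


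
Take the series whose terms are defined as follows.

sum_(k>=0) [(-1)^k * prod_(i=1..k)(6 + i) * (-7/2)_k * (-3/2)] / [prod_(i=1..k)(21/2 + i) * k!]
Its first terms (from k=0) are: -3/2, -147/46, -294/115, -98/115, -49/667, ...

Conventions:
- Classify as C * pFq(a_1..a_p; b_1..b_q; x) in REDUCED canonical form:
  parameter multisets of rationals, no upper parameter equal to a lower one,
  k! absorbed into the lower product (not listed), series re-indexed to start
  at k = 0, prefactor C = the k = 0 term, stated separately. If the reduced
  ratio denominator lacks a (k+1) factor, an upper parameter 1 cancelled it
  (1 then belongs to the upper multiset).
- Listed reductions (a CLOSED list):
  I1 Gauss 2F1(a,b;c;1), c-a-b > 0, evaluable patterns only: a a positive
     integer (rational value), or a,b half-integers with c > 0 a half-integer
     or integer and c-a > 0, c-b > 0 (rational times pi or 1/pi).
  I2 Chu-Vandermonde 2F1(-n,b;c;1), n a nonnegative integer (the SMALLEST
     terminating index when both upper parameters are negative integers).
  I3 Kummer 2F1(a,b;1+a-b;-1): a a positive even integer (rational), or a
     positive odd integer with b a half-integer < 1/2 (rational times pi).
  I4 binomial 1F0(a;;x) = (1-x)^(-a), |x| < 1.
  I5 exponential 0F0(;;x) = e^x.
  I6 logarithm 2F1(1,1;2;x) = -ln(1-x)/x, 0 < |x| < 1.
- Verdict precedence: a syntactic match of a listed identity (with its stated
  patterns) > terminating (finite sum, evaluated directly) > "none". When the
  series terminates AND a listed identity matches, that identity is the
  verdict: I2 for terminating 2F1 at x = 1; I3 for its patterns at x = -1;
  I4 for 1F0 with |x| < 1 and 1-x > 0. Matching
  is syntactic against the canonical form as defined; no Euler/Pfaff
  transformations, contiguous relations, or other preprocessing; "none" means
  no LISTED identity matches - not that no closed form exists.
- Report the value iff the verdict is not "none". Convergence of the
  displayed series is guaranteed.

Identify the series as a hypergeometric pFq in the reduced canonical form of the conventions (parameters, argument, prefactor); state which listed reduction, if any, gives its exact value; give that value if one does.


Prefactor -3/2, argument -1: 2F1 with upper {-7/2, 7} over lower {23/2}. Verdict: the Kummer evaluation I3 fires (x = -1; c = 23/2 equals 1+a-b for upper {-7/2, 7}: listed pattern). Its exact value is (-43648605/16777216) * pi.

Key observation: x = (-1) and the running product (C = -3/2) telescopes to a rising factorial.
Adjacent-term ratio: r(k) = (-1) * (k-7/2) (k+7) / [(k+23/2) (k+1)] ; factor over Q: parameters, x = (-1), and C = -3/2.


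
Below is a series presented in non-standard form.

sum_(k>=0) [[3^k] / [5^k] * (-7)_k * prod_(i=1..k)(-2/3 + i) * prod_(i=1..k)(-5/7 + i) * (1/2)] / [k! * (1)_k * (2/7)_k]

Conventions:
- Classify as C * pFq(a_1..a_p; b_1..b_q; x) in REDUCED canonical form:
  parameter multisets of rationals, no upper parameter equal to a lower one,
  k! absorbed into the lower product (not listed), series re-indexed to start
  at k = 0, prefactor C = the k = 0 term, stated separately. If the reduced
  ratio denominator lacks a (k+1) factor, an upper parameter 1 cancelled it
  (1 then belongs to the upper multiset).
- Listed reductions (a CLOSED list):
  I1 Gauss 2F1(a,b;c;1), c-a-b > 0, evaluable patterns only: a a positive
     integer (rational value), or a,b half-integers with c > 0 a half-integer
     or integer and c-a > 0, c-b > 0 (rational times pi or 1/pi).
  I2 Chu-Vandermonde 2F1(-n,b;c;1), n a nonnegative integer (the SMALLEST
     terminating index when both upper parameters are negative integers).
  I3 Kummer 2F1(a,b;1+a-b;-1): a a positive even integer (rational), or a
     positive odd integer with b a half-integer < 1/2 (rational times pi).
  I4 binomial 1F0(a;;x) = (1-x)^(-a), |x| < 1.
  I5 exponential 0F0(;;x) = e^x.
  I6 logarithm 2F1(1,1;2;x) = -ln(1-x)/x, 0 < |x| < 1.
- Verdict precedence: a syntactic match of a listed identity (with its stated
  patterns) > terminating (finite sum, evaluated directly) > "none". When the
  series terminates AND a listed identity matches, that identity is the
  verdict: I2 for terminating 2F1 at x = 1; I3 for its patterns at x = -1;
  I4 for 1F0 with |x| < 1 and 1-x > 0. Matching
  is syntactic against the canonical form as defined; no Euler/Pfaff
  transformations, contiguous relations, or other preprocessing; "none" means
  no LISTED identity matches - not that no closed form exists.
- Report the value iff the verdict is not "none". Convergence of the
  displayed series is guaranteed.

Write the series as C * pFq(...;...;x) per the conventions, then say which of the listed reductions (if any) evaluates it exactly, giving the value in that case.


With C = 1/2: the canonical form is 2F1(-7, 1/3; 1; 3/5). Verdict: terminating - upper -7 stops the sum at k = 7; the 8 terms are added exactly. Hence: 160402/703125.

Key step: from the first term 1/2: the running product (C = 1/2, x = 3/5) telescopes to a rising factorial.
Adjacent-term ratio: r(k) = (3/5) * (k-7) (k+1/3) / [(k+1) (k+1)] - rational in k, leading ratio (3/5); with t_0 = 1/2, classification follows.


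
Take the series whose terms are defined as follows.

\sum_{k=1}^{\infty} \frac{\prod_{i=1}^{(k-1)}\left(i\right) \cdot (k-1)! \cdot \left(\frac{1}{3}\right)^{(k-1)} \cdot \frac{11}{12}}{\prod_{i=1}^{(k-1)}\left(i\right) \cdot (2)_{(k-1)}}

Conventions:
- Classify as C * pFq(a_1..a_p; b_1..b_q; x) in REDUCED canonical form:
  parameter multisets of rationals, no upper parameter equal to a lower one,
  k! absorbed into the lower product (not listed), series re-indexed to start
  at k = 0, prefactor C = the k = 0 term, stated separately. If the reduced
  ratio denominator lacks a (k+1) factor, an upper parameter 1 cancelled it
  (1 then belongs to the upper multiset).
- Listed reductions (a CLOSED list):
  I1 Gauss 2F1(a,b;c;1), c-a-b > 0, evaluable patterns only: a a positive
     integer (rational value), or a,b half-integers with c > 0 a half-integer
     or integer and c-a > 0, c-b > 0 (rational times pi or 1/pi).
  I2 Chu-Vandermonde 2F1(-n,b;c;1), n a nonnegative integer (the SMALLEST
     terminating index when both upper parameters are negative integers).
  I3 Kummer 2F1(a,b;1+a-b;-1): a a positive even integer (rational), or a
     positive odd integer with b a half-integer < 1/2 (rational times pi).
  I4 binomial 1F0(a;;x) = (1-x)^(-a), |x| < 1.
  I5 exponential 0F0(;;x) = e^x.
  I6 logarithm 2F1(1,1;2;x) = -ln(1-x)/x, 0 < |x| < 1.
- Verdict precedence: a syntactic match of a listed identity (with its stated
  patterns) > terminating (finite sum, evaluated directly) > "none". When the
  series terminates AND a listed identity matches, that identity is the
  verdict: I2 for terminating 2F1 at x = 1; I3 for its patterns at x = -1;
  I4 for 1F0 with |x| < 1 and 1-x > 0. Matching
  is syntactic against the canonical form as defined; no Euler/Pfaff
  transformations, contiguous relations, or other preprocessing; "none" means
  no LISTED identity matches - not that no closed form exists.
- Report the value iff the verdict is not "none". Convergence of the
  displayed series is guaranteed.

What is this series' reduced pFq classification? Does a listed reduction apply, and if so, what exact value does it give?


This is \frac{11}{12} * 2F1(1, 1; 2; \frac{1}{3}) in reduced canonical form. Verdict (x = \frac{1}{3}): logarithm (I6) applies (the logarithm: parameters (1,1;2), x = \frac{1}{3}). Value: \left(-\frac{11}{4}\right) \cdot \ln\left(\frac{2}{3}\right).

Structural cue: x = \frac{1}{3} and the factorial ratio (prefactor 11/12) (k+a-1)!/(a-1)! is a rising factorial (a)_k.
Term ratio: r(k) = \frac{1}{3} * (k+1) (k+1) / [(k+2) (k+1)] ; factor over Q: parameters, x = \frac{1}{3}, and C = \frac{11}{12}.


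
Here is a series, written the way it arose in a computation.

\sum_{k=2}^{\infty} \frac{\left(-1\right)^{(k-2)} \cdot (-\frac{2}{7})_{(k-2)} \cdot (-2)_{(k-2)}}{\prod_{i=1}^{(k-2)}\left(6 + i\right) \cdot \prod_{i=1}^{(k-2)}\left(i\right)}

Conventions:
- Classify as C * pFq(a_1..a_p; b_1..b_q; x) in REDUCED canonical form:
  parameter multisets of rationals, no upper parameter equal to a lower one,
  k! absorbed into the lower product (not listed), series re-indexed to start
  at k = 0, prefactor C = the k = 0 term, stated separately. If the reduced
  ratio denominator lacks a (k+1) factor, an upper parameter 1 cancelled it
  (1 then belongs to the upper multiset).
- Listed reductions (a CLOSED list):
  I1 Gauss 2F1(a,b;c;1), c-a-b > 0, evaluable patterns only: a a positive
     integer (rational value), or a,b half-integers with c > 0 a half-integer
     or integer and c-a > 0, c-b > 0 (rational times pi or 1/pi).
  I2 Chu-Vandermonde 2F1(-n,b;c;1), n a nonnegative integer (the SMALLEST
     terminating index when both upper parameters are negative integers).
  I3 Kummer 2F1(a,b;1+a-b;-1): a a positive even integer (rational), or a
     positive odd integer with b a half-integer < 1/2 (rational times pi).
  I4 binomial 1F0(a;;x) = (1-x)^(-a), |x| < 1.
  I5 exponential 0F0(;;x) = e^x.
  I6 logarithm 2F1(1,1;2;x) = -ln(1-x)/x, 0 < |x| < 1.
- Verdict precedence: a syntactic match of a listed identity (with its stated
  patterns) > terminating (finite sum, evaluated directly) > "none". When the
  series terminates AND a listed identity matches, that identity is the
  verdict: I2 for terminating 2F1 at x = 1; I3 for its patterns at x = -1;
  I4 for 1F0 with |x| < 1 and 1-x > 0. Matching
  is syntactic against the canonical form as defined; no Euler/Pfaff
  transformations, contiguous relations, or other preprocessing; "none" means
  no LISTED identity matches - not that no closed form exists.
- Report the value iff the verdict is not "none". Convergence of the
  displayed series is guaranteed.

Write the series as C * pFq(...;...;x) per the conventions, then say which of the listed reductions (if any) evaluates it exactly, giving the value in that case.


Prefactor 1, argument -1: 2F1 with upper {-2, -\frac{2}{7}} over lower {7}. Verdict: terminating - upper parameter -2 makes this a finite sum (last index 2), evaluated exactly. Hence: \frac{1255}{1372}.

The tell: from the first term 1: the lower running product (C = 1) is a rising factorial.
Consecutive-term ratio: r(k) = -1 * (k-2) (k-\frac{2}{7}) / [(k+7) (k+1)] - rational; roots negated = parameters, x = -1, C = 1.


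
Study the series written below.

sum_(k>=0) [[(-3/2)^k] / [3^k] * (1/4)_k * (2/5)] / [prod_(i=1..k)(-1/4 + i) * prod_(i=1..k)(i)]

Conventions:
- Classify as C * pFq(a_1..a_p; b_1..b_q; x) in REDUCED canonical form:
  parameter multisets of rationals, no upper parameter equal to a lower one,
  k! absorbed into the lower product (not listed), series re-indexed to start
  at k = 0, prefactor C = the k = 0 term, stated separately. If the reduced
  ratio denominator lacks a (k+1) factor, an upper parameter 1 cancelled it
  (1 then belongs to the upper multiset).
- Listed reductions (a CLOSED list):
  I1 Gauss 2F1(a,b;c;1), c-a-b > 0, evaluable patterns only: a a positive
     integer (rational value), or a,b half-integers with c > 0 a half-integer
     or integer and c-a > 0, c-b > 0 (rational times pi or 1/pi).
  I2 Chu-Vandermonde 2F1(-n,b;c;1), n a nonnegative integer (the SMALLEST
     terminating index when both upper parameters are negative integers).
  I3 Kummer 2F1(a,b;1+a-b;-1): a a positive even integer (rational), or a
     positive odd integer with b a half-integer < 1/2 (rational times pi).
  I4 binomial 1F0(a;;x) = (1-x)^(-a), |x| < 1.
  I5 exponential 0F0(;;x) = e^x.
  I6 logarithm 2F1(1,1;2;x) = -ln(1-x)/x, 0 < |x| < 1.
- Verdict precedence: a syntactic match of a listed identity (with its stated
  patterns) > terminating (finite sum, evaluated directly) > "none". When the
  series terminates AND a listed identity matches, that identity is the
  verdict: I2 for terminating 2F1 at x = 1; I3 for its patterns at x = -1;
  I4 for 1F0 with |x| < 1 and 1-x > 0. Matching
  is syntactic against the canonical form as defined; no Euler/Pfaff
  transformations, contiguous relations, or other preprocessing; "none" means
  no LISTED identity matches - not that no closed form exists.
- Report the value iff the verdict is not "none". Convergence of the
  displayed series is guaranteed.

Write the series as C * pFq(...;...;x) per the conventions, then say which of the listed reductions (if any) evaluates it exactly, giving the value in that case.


Reduced: x = -1/2, 1F1, upper = {1/4}, lower = {3/4}, C = 2/5. Verdict: none - this 1F1 at x = -1/2 matches no listed pattern, and upper {1/4} holds no stopper.

Key step: from the first term 2/5: the lower running product (C = 2/5) is a rising factorial.
Ratio: r(k) = (-1/2) * (k+1/4) / [(k+3/4) (k+1)] - rational in k. x = (-1/2); t_0 = 2/5; negate the roots.


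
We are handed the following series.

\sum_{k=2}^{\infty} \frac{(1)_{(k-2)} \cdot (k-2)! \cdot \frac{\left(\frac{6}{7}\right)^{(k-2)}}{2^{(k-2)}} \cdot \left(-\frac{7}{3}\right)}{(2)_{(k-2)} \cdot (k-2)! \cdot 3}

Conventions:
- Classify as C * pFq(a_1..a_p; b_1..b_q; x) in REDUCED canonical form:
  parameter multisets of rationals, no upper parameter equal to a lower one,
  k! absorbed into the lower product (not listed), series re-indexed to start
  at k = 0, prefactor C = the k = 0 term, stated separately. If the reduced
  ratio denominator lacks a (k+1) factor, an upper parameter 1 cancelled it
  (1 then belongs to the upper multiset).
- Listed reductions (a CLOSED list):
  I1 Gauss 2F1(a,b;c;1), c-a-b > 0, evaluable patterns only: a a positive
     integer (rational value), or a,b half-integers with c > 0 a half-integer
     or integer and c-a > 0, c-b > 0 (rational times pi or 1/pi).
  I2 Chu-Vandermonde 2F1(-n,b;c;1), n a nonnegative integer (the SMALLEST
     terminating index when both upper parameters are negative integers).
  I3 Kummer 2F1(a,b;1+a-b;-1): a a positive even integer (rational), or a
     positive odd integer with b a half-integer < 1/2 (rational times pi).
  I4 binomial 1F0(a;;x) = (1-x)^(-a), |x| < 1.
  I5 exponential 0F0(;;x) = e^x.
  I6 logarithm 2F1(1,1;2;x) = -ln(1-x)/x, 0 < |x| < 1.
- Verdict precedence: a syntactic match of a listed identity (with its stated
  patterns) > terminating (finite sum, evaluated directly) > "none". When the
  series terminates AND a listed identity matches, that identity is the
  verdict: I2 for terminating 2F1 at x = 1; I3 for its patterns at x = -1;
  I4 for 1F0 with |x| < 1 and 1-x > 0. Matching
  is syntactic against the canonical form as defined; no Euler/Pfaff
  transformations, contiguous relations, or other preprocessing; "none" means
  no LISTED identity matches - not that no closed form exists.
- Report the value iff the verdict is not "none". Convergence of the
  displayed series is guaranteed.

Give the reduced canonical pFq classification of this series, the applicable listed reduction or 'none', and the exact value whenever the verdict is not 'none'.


This is -\frac{7}{9} * 2F1(1, 1; 2; \frac{3}{7}) in reduced canonical form. Verdict at x = \frac{3}{7}: logarithm (I6) matches (the logarithm: parameters (1,1;2), x = \frac{3}{7}). Hence: \frac{49}{27} \cdot \ln\left(\frac{4}{7}\right).

Key step: with t_0 = -\frac{7}{9}, the factorial ratio (C = -7/9) (k+a-1)!/(a-1)! is a rising factorial (a)_k.
Term ratio: r(k) = \frac{3}{7} * (k+1) (k+1) / [(k+2) (k+1)] - rational in k, leading ratio \frac{3}{7}; with t_0 = -\frac{7}{9}, classification follows.
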